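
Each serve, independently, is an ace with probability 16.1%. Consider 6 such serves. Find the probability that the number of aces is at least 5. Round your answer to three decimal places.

X ~ Binomial(6, 0.161); P(X ≥ 5) = Σ C(6,k) p^k (1−p)^(6−k) over k:
  k=5: C(6,5)·0.161^5·0.839^1 = 0.00054
  k=6: C(6,6)·0.161^6·0.839^0 = 0.00002
Total = 0.00056

0.001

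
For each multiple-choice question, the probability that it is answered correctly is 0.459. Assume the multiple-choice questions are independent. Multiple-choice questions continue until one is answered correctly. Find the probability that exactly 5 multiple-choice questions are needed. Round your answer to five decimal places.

0.03932

Geometric (trials to first success), p = 0.459.
P(Y = 5) = (1−p)^4 · p = 0.085662 · 0.459 = 0.0393189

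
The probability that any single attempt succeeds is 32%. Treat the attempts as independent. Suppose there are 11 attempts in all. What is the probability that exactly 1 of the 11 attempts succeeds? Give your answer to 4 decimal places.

0.0744

X ~ Binomial(n=11, p=0.32).
P(X=1) = C(11,1) · p^1 · (1−p)^10
= 11 · 0.32 · 0.021139 = 0.074410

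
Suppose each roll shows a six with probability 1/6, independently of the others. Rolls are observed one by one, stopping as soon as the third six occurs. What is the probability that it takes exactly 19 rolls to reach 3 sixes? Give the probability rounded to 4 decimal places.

Y = trial on which the third success occurs; negative binomial, r=3, p=0.166667.
P(Y=19) = C(18,2) · p^3 · (1−p)^16
= 153 · 0.0046296 · 0.054088 = 0.038312

0.0383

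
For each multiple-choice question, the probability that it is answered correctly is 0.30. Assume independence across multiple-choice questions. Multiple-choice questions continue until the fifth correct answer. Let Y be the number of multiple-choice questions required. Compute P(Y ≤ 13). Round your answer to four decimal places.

Finishing within 13 multiple-choice questions ⇔ at least 5 successes in the first 13. With X ~ Binomial(13, 0.30), P(Y ≤ 13) = 1 − P(X ≤ 4).
  k=0: C(13,0)·0.30^0·0.70^13 = 0.009689
  k=1: C(13,1)·0.30^1·0.70^12 = 0.053981
  k=2: C(13,2)·0.30^2·0.70^11 = 0.138808
  k=3: C(13,3)·0.30^3·0.70^10 = 0.218127
  k=4: C(13,4)·0.30^4·0.70^9 = 0.233708
1 − 0.654314 = 0.345686

0.3457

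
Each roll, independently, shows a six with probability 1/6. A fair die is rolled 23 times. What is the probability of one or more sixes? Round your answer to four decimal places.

0.9849

P(at least one) = 1 − P(none) = 1 − (1 − 0.166667)^23
= 1 − 0.015095 = 0.984905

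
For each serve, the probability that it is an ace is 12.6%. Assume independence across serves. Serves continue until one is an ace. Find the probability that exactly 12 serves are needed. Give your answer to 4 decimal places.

Geometric (trials to first success), p = 0.126.
P(Y = 12) = (1−p)^11 · p = 0.22731 · 0.126 = 0.028642

0.0286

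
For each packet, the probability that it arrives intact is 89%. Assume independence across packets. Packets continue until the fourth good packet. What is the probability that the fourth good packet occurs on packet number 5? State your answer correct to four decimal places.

0.2761

Y = trial on which the fourth success occurs; negative binomial, r=4, p=0.89.
P(Y=5) = C(4,3) · p^4 · (1−p)^1
= 4 · 0.62742 · 0.11 = 0.276066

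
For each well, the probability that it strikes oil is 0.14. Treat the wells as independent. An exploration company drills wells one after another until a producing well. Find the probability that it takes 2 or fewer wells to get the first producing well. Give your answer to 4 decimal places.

0.2604

Y = number of wells to the first success; geometric, p = 0.14.
P(Y ≤ 2) = 1 − (1−p)^2 = 1 − 0.739600 = 0.260400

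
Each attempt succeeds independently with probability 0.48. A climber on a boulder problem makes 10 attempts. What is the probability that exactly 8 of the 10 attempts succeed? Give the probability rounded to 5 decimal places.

X ~ Binomial(n=10, p=0.48).
P(X=8) = C(10,8) · p^8 · (1−p)^2
= 45 · 0.0028179 · 0.2704 = 0.0342885

0.03429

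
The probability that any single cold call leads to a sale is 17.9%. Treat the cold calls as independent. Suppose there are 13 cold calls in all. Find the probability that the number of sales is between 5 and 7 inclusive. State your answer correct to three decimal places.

X ~ Binomial(13, 0.179); P(5 ≤ X ≤ 7) = Σ C(13,k) p^k (1−p)^(13−k) over k:
  k=5: C(13,5)·0.179^5·0.821^8 = 0.04882
  k=6: C(13,6)·0.179^6·0.821^7 = 0.01419
  k=7: C(13,7)·0.179^7·0.821^6 = 0.00309
Total = 0.06611

0.066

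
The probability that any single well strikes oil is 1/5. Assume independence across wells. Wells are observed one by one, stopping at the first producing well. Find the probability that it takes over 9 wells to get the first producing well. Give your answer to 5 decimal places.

Y = number of wells to the first success; geometric, p = 0.20.
P(Y > 9) = P(first 9 all fail) = (1−p)^9 = 0.1342177

0.13422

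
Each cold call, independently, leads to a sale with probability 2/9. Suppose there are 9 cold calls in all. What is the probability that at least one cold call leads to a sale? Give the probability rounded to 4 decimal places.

0.8958

P(at least one) = 1 − P(none) = 1 − (1 − 0.222222)^9
= 1 − 0.104160 = 0.895840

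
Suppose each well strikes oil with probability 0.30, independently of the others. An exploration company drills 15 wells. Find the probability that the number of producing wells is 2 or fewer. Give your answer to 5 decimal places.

0.12683

X ~ Binomial(15, 0.30); P(X ≤ 2) = Σ C(15,k) p^k (1−p)^(15−k) over k:
  k=0: C(15,0)·0.30^0·0.70^15 = 0.0047476
  k=1: C(15,1)·0.30^1·0.70^14 = 0.0305200
  k=2: C(15,2)·0.30^2·0.70^13 = 0.0915601
Total = 0.1268277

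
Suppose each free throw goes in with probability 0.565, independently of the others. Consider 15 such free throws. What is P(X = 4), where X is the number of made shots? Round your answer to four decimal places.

0.0147

X ~ Binomial(n=15, p=0.565).
P(X=4) = C(15,4) · p^4 · (1−p)^11
= 1365 · 0.1019 · 0.00010553 = 0.014679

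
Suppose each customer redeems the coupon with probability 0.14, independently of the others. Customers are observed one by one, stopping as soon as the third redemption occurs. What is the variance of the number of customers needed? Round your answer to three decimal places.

131.633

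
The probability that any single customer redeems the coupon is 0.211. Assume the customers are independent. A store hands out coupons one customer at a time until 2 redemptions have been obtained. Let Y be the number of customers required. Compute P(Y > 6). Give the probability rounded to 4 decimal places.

Needing more than 6 customers ⇔ fewer than 2 successes in the first 6. With X ~ Binomial(6, 0.211), P(Y > 6) = P(X ≤ 1).
  k=0: C(6,0)·0.211^0·0.789^6 = 0.241247
  k=1: C(6,1)·0.211^1·0.789^5 = 0.387096
P(X ≤ 1) = 0.628343

0.6283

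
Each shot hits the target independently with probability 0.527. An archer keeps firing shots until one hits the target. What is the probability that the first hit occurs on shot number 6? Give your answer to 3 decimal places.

Geometric (trials to first success), p = 0.527.
P(Y = 6) = (1−p)^5 · p = 0.023676 · 0.527 = 0.01248

0.012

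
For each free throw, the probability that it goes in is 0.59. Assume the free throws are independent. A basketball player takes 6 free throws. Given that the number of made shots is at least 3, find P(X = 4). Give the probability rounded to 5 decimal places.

X ~ Binomial(6, 0.59). Want P(X=4 | X≥3) = P(X=4) / P(X≥3).
P(X=4) = C(6,4)·0.59^4·0.41^2 = 0.3055393
P(X≥3) = 1 − 0.0047501 − 0.0410131 − 0.1475471 = 0.8066897
Ratio = 0.3055393 / 0.8066897 = 0.3787569

0.37876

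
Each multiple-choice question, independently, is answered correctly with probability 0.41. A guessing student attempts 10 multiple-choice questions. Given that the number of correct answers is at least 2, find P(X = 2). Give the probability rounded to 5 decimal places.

0.11577

X ~ Binomial(10, 0.41). Want P(X=2 | X≥2) = P(X=2) / P(X≥2).
P(X=2) = C(10,2)·0.41^2·0.59^8 = 0.1110699
P(X≥2) = 1 − 0.0051112 − 0.0355183 = 0.9593705
Ratio = 0.1110699 / 0.9593705 = 0.1157737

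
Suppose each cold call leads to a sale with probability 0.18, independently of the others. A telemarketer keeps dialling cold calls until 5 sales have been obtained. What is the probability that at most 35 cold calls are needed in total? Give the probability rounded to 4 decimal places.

0.7804

Finishing within 35 cold calls ⇔ at least 5 successes in the first 35. With X ~ Binomial(35, 0.18), P(Y ≤ 35) = 1 − P(X ≤ 4).
  k=0: C(35,0)·0.18^0·0.82^35 = 0.000963
  k=1: C(35,1)·0.18^1·0.82^34 = 0.007396
  k=2: C(35,2)·0.18^2·0.82^33 = 0.027601
  k=3: C(35,3)·0.18^3·0.82^32 = 0.066645
  k=4: C(35,4)·0.18^4·0.82^31 = 0.117036
1 − 0.219641 = 0.780359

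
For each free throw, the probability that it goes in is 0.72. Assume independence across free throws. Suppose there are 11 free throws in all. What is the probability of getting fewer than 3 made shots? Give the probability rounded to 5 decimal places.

0.00033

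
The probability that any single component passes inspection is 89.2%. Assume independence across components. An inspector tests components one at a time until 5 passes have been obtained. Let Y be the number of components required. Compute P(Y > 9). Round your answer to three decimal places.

0.001

Needing more than 9 components ⇔ fewer than 5 successes in the first 9. With X ~ Binomial(9, 0.892), P(Y > 9) = P(X ≤ 4).
  k=0: C(9,0)·0.892^0·0.108^9 = 0.00000
  k=1: C(9,1)·0.892^1·0.108^8 = 0.00000
  k=2: C(9,2)·0.892^2·0.108^7 = 0.00000
  k=3: C(9,3)·0.892^3·0.108^6 = 0.00009
  k=4: C(9,4)·0.892^4·0.108^5 = 0.00117
P(X ≤ 4) = 0.00127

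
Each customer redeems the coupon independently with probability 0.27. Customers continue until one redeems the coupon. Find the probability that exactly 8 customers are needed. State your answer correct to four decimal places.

Geometric (trials to first success), p = 0.27.
P(Y = 8) = (1−p)^7 · p = 0.11047 · 0.27 = 0.029828

0.0298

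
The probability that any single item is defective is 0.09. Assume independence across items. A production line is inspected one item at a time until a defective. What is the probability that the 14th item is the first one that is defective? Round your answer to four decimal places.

Geometric (trials to first success), p = 0.09.
P(Y = 14) = (1−p)^13 · p = 0.29345 · 0.09 = 0.026411

0.0264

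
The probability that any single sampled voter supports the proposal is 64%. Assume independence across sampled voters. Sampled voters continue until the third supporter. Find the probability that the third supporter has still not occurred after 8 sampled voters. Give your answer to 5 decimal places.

0.02926

Needing more than 8 sampled voters ⇔ fewer than 3 successes in the first 8. With X ~ Binomial(8, 0.64), P(Y > 8) = P(X ≤ 2).
  k=0: C(8,0)·0.64^0·0.36^8 = 0.0002821
  k=1: C(8,1)·0.64^1·0.36^7 = 0.0040122
  k=2: C(8,2)·0.64^2·0.36^6 = 0.0249651
P(X ≤ 2) = 0.0292594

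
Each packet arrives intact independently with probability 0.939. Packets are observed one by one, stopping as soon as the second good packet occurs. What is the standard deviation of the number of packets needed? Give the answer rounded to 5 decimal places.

Y = total packets until the second success; negative binomial with r=2, p=0.939.
SD(Y) = √[r(1−p)/p²] = √(0.1383658) = 0.3719755

0.37198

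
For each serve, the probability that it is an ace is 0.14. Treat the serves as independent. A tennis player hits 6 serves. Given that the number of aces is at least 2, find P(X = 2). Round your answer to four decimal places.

X ~ Binomial(6, 0.14). Want P(X=2 | X≥2) = P(X=2) / P(X≥2).
P(X=2) = C(6,2)·0.14^2·0.86^4 = 0.160820
P(X≥2) = 1 − 0.404567 − 0.395159 = 0.200274
Ratio = 0.160820 / 0.200274 = 0.803002

0.8030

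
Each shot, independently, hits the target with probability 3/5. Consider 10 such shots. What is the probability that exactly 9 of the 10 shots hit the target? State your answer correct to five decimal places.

0.04031

X ~ Binomial(n=10, p=0.60).
P(X=9) = C(10,9) · p^9 · (1−p)^1
= 10 · 0.010078 · 0.4 = 0.0403108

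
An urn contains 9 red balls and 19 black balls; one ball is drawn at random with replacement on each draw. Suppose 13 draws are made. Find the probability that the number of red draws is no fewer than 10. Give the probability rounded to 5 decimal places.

X ~ Binomial(13, 0.321429); P(X ≥ 10) = Σ C(13,k) p^k (1−p)^(13−k) over k:
  k=10: C(13,10)·0.321429^10·0.678571^3 = 0.0010520
  k=11: C(13,11)·0.321429^11·0.678571^2 = 0.0001359
  k=12: C(13,12)·0.321429^12·0.678571^1 = 0.0000107
  k=13: C(13,13)·0.321429^13·0.678571^0 = 0.0000004
Total = 0.0011990

0.00120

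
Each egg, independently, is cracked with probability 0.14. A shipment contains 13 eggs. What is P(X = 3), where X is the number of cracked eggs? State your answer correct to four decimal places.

0.1737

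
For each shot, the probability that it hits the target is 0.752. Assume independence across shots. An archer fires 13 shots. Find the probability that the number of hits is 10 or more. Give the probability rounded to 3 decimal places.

0.591

X ~ Binomial(13, 0.752); P(X ≥ 10) = Σ C(13,k) p^k (1−p)^(13−k) over k:
  k=10: C(13,10)·0.752^10·0.248^3 = 0.25229
  k=11: C(13,11)·0.752^11·0.248^2 = 0.20864
  k=12: C(13,12)·0.752^12·0.248^1 = 0.10544
  k=13: C(13,13)·0.752^13·0.248^0 = 0.02459
Total = 0.59096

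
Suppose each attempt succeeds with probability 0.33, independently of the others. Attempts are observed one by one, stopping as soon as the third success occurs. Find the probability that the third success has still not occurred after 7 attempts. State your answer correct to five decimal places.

0.57833

Needing more than 7 attempts ⇔ fewer than 3 successes in the first 7. With X ~ Binomial(7, 0.33), P(Y > 7) = P(X ≤ 2).
  k=0: C(7,0)·0.33^0·0.67^7 = 0.0606071
  k=1: C(7,1)·0.33^1·0.67^6 = 0.2089589
  k=2: C(7,2)·0.33^2·0.67^5 = 0.3087601
P(X ≤ 2) = 0.5783261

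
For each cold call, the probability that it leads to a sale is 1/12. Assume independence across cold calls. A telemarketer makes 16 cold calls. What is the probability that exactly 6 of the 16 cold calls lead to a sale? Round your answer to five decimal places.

X ~ Binomial(n=16, p=0.083333).
P(X=6) = C(16,6) · p^6 · (1−p)^10
= 8008 · 3.349e-07 · 0.4189 = 0.0011234

0.00112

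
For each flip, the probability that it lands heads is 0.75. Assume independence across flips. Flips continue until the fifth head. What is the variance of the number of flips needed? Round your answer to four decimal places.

Y = total flips until the fifth success; negative binomial with r=5, p=0.75.
Var(Y) = r(1−p)/p² = 5·0.25 / 0.75² = 2.222222

2.2222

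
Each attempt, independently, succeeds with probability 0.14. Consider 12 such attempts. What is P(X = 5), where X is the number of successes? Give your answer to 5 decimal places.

0.01482

X ~ Binomial(n=12, p=0.14).
P(X=5) = C(12,5) · p^5 · (1−p)^7
= 792 · 5.3782e-05 · 0.34793 = 0.0148202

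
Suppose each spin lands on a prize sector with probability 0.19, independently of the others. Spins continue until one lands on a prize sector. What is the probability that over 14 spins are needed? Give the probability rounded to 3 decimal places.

0.052

Y = number of spins to the first success; geometric, p = 0.19.
P(Y > 14) = P(first 14 all fail) = (1−p)^14 = 0.05233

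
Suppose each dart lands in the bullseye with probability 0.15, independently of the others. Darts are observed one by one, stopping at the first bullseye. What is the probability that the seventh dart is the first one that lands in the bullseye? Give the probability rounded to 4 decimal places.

0.0566

Geometric (trials to first success), p = 0.15.
P(Y = 7) = (1−p)^6 · p = 0.37715 · 0.15 = 0.056572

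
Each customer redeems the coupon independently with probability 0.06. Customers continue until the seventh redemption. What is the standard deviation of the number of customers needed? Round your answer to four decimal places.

42.7525

Y = total customers until the seventh success; negative binomial with r=7, p=0.06.
SD(Y) = √[r(1−p)/p²] = √(1827.777778) = 42.752518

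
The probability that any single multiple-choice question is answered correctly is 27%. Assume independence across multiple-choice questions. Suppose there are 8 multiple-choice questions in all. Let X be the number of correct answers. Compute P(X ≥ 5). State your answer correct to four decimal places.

0.0377

X ~ Binomial(8, 0.27); P(X ≥ 5) = Σ C(8,k) p^k (1−p)^(8−k) over k:
  k=5: C(8,5)·0.27^5·0.73^3 = 0.031259
  k=6: C(8,6)·0.27^6·0.73^2 = 0.005781
  k=7: C(8,7)·0.27^7·0.73^1 = 0.000611
  k=8: C(8,8)·0.27^8·0.73^0 = 0.000028
Total = 0.037679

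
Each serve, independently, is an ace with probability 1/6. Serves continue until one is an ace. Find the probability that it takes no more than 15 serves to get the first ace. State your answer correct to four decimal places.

0.9351

Y = number of serves to the first success; geometric, p = 0.166667.
P(Y ≤ 15) = 1 − (1−p)^15 = 1 − 0.064905 = 0.935095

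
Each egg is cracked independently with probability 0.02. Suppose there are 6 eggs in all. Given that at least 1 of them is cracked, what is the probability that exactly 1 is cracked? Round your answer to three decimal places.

0.950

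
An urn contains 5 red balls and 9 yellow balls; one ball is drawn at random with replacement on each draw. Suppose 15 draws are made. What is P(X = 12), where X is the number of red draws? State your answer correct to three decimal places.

0.001

X ~ Binomial(n=15, p=0.357143).
P(X=12) = C(15,12) · p^12 · (1−p)^3
= 455 · 4.3063e-06 · 0.26567 = 0.00052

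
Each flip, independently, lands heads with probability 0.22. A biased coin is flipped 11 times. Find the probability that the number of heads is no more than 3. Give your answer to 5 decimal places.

X ~ Binomial(11, 0.22); P(X ≤ 3) = Σ C(11,k) p^k (1−p)^(11−k) over k:
  k=0: C(11,0)·0.22^0·0.78^11 = 0.0650191
  k=1: C(11,1)·0.22^1·0.78^10 = 0.2017258
  k=2: C(11,2)·0.22^2·0.78^9 = 0.2844851
  k=3: C(11,3)·0.22^3·0.78^8 = 0.2407181
Total = 0.7919480

0.79195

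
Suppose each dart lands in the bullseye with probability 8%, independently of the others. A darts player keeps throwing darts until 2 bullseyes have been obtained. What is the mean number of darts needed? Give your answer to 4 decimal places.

Y = total darts until the second success; negative binomial with r=2, p=0.08.
E[Y] = r / p = 2 / 0.08 = 25.000000

25.0000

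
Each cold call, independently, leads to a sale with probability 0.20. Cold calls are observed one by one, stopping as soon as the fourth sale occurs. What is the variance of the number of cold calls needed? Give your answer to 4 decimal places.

Y = total cold calls until the fourth success; negative binomial with r=4, p=0.20.
Var(Y) = r(1−p)/p² = 4·0.80 / 0.20² = 80.000000

80.0000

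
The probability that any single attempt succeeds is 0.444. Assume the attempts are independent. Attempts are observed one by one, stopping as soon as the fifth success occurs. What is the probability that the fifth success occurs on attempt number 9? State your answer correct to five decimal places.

0.11543

Y = trial on which the fifth success occurs; negative binomial, r=5, p=0.444.
P(Y=9) = C(8,4) · p^5 · (1−p)^4
= 70 · 0.017255 · 0.095565 = 0.1154282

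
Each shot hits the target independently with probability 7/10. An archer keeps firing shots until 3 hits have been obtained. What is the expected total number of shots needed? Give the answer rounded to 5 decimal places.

4.28571

Y = total shots until the third success; negative binomial with r=3, p=0.70.
E[Y] = r / p = 3 / 0.70 = 4.2857143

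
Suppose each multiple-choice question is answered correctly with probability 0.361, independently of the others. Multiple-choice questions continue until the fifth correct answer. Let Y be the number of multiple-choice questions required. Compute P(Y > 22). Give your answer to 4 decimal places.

0.0584

Needing more than 22 multiple-choice questions ⇔ fewer than 5 successes in the first 22. With X ~ Binomial(22, 0.361), P(Y > 22) = P(X ≤ 4).
  k=0: C(22,0)·0.361^0·0.639^22 = 0.000053
  k=1: C(22,1)·0.361^1·0.639^21 = 0.000654
  k=2: C(22,2)·0.361^2·0.639^20 = 0.003878
  k=3: C(22,3)·0.361^3·0.639^19 = 0.014607
  k=4: C(22,4)·0.361^4·0.639^18 = 0.039198
P(X ≤ 4) = 0.058389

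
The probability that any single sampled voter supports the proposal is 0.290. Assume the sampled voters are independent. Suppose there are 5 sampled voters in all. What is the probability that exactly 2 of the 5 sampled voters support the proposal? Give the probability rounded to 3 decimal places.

X ~ Binomial(n=5, p=0.29).
P(X=2) = C(5,2) · p^2 · (1−p)^3
= 10 · 0.0841 · 0.35791 = 0.30100

0.301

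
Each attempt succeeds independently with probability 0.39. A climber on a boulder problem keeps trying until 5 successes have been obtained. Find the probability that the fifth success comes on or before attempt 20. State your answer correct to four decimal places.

0.9390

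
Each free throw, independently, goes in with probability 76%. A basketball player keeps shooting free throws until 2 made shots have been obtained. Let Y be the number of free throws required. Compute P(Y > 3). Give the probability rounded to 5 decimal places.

Needing more than 3 free throws ⇔ fewer than 2 successes in the first 3. With X ~ Binomial(3, 0.76), P(Y > 3) = P(X ≤ 1).
  k=0: C(3,0)·0.76^0·0.24^3 = 0.0138240
  k=1: C(3,1)·0.76^1·0.24^2 = 0.1313280
P(X ≤ 1) = 0.1451520

0.14515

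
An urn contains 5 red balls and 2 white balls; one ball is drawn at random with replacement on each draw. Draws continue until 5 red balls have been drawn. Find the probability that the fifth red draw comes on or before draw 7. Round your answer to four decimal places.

Finishing within 7 draws ⇔ at least 5 successes in the first 7. With X ~ Binomial(7, 0.714286), P(Y ≤ 7) = 1 − P(X ≤ 4).
  k=0: C(7,0)·0.714286^0·0.285714^7 = 0.000155
  k=1: C(7,1)·0.714286^1·0.285714^6 = 0.002720
  k=2: C(7,2)·0.714286^2·0.285714^5 = 0.020400
  k=3: C(7,3)·0.714286^3·0.285714^4 = 0.084999
  k=4: C(7,4)·0.714286^4·0.285714^3 = 0.212496
1 − 0.320770 = 0.679230

0.6792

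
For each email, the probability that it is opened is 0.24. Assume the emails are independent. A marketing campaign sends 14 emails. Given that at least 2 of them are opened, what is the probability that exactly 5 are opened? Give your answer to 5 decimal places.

0.15259

X ~ Binomial(14, 0.24). Want P(X=5 | X≥2) = P(X=5) / P(X≥2).
P(X=5) = C(14,5)·0.24^5·0.76^9 = 0.1348474
P(X≥2) = 1 − 0.0214482 − 0.0948235 = 0.8837283
Ratio = 0.1348474 / 0.8837283 = 0.1525892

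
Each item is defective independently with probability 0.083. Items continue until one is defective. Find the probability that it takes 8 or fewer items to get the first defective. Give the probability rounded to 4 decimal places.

0.5000

Y = number of items to the first success; geometric, p = 0.083.
P(Y ≤ 8) = 1 − (1−p)^8 = 1 − 0.499982 = 0.500018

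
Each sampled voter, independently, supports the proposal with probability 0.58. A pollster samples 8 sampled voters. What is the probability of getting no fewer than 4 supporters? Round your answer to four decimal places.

X ~ Binomial(8, 0.58); P(X ≥ 4) = Σ C(8,k) p^k (1−p)^(8−k) over k:
  k=4: C(8,4)·0.58^4·0.42^4 = 0.246494
  k=5: C(8,5)·0.58^5·0.42^3 = 0.272318
  k=6: C(8,6)·0.58^6·0.42^2 = 0.188029
  k=7: C(8,7)·0.58^7·0.42^1 = 0.074188
  k=8: C(8,8)·0.58^8·0.42^0 = 0.012806
Total = 0.793836

0.7938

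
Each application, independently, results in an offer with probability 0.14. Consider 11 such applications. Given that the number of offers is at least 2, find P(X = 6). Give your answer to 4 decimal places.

X ~ Binomial(11, 0.14). Want P(X=6 | X≥2) = P(X=6) / P(X≥2).
P(X=6) = C(11,6)·0.14^6·0.86^5 = 0.001636
P(X≥2) = 1 − 0.190319 − 0.340804 = 0.468876
Ratio = 0.001636 / 0.468876 = 0.003490

0.0035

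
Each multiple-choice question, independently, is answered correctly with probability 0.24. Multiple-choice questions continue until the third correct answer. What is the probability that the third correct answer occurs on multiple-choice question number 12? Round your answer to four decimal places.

Y = trial on which the third success occurs; negative binomial, r=3, p=0.24.
P(Y=12) = C(11,2) · p^3 · (1−p)^9
= 55 · 0.013824 · 0.084591 = 0.064316

0.0643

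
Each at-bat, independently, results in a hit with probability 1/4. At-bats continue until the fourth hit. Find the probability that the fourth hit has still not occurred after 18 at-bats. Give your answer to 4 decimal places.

Needing more than 18 at-bats ⇔ fewer than 4 successes in the first 18. With X ~ Binomial(18, 0.25), P(Y > 18) = P(X ≤ 3).
  k=0: C(18,0)·0.25^0·0.75^18 = 0.005638
  k=1: C(18,1)·0.25^1·0.75^17 = 0.033826
  k=2: C(18,2)·0.25^2·0.75^16 = 0.095841
  k=3: C(18,3)·0.25^3·0.75^15 = 0.170384
P(X ≤ 3) = 0.305689

0.3057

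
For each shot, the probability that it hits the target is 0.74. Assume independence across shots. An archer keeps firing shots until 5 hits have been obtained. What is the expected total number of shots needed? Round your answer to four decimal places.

Y = total shots until the fifth success; negative binomial with r=5, p=0.74.
E[Y] = r / p = 5 / 0.74 = 6.756757

6.7568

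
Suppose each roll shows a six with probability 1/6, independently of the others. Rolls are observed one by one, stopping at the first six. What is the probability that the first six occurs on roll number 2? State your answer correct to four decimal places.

0.1389

Geometric (trials to first success), p = 0.166667.
P(Y = 2) = (1−p)^1 · p = 0.83333 · 0.166667 = 0.138889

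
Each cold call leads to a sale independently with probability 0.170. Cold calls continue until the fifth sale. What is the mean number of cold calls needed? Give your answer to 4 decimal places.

29.4118

Y = total cold calls until the fifth success; negative binomial with r=5, p=0.17.
E[Y] = r / p = 5 / 0.17 = 29.411765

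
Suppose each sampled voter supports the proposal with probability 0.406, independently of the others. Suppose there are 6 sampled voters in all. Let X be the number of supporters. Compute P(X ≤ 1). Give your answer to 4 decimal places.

0.2241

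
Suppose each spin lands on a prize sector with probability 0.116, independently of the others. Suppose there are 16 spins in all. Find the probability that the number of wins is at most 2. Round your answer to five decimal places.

0.71842

X ~ Binomial(16, 0.116); P(X ≤ 2) = Σ C(16,k) p^k (1−p)^(16−k) over k:
  k=0: C(16,0)·0.116^0·0.884^16 = 0.1390709
  k=1: C(16,1)·0.116^1·0.884^15 = 0.2919859
  k=2: C(16,2)·0.116^2·0.884^14 = 0.2873617
Total = 0.7184186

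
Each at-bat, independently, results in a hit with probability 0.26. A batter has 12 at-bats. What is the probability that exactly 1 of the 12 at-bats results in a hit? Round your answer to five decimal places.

0.11369

X ~ Binomial(n=12, p=0.26).
P(X=1) = C(12,1) · p^1 · (1−p)^11
= 12 · 0.26 · 0.036438 = 0.1136851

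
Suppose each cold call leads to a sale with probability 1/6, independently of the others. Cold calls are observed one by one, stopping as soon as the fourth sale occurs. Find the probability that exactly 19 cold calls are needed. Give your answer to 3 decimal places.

0.041

Y = trial on which the fourth success occurs; negative binomial, r=4, p=0.166667.
P(Y=19) = C(18,3) · p^4 · (1−p)^15
= 816 · 0.0007716 · 0.064905 = 0.04087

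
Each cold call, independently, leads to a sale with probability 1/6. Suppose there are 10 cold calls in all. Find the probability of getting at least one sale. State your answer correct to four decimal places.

0.8385

P(at least one) = 1 − P(none) = 1 − (1 − 0.166667)^10
= 1 − 0.161506 = 0.838494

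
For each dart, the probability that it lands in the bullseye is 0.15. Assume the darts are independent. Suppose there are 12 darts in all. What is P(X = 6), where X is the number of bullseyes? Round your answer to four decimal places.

X ~ Binomial(n=12, p=0.15).
P(X=6) = C(12,6) · p^6 · (1−p)^6
= 924 · 1.1391e-05 · 0.37715 = 0.003969

0.0040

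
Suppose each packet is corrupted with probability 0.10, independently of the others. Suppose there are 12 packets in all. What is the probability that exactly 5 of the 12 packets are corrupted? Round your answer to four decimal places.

X ~ Binomial(n=12, p=0.10).
P(X=5) = C(12,5) · p^5 · (1−p)^7
= 792 · 1e-05 · 0.4783 = 0.003788

0.0038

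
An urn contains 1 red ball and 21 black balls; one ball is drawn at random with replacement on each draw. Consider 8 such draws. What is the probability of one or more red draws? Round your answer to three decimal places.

P(at least one) = 1 − P(none) = 1 − (1 − 0.045455)^8
= 1 − 0.68924 = 0.31076

0.311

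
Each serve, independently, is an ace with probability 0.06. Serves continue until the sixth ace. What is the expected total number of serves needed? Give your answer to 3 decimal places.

Y = total serves until the sixth success; negative binomial with r=6, p=0.06.
E[Y] = r / p = 6 / 0.06 = 100.00000

100.000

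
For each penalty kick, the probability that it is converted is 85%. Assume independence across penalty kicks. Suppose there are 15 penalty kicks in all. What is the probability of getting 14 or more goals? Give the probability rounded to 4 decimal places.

X ~ Binomial(15, 0.85); P(X ≥ 14) = Σ C(15,k) p^k (1−p)^(15−k) over k:
  k=14: C(15,14)·0.85^14·0.15^1 = 0.231232
  k=15: C(15,15)·0.85^15·0.15^0 = 0.087354
Total = 0.318586

0.3186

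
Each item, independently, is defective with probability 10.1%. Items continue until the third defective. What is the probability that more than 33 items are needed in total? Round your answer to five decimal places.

0.33877

Needing more than 33 items ⇔ fewer than 3 successes in the first 33. With X ~ Binomial(33, 0.101), P(Y > 33) = P(X ≤ 2).
  k=0: C(33,0)·0.101^0·0.899^33 = 0.0297900
  k=1: C(33,1)·0.101^1·0.899^32 = 0.1104448
  k=2: C(33,2)·0.101^2·0.899^31 = 0.1985304
P(X ≤ 2) = 0.3387652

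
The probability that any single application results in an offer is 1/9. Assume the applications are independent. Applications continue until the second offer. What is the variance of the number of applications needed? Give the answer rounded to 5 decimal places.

144.00000

Y = total applications until the second success; negative binomial with r=2, p=0.111111.
Var(Y) = r(1−p)/p² = 2·0.888889 / 0.111111² = 144.0000000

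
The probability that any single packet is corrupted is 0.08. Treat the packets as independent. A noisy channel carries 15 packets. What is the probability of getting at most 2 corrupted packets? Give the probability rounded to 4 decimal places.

0.8870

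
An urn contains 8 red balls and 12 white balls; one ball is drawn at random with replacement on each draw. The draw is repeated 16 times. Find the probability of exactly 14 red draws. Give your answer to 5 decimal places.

X ~ Binomial(n=16, p=0.40).
P(X=14) = C(16,14) · p^14 · (1−p)^2
= 120 · 2.6844e-06 · 0.36 = 0.0001160

0.00012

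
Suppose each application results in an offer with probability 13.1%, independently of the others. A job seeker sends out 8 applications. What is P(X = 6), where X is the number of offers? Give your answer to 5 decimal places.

X ~ Binomial(n=8, p=0.131).
P(X=6) = C(8,6) · p^6 · (1−p)^2
= 28 · 5.0539e-06 · 0.75516 = 0.0001069

0.00011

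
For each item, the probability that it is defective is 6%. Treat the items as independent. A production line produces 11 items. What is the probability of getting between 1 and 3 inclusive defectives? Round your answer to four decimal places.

0.4907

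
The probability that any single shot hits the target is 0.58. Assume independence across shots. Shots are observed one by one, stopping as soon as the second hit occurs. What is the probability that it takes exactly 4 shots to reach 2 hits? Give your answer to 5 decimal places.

0.17802

Y = trial on which the second success occurs; negative binomial, r=2, p=0.58.
P(Y=4) = C(3,1) · p^2 · (1−p)^2
= 3 · 0.3364 · 0.1764 = 0.1780229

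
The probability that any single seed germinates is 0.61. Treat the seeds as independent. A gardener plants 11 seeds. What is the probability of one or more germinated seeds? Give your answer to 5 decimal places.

0.99997

P(at least one) = 1 − P(none) = 1 − (1 − 0.61)^11
= 1 − 0.0000317 = 0.9999683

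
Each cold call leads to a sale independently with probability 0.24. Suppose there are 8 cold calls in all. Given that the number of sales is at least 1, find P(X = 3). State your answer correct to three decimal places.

0.221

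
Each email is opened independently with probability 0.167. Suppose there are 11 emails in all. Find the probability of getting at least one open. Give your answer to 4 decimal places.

0.8660

P(at least one) = 1 − P(none) = 1 − (1 − 0.167)^11
= 1 − 0.133997 = 0.866003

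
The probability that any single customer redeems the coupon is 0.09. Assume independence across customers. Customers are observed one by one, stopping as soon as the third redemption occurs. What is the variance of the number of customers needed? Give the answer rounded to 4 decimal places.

337.0370

Y = total customers until the third success; negative binomial with r=3, p=0.09.
Var(Y) = r(1−p)/p² = 3·0.91 / 0.09² = 337.037037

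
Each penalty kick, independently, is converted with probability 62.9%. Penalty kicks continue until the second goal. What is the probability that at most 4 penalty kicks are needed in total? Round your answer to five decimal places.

Finishing within 4 penalty kicks ⇔ at least 2 successes in the first 4. With X ~ Binomial(4, 0.629), P(Y ≤ 4) = 1 − P(X ≤ 1).
  k=0: C(4,0)·0.629^0·0.371^4 = 0.0189450
  k=1: C(4,1)·0.629^1·0.371^3 = 0.1284791
1 − 0.1474241 = 0.8525759

0.85258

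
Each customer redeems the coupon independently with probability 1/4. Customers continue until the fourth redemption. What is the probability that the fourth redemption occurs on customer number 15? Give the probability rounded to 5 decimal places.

0.06005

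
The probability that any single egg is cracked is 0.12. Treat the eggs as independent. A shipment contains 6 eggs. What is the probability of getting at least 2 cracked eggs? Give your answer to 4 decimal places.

0.1556

X ~ Binomial(6, 0.12); P(X ≥ 2) = Σ C(6,k) p^k (1−p)^(6−k) over k:
  k=2: C(6,2)·0.12^2·0.88^4 = 0.129534
  k=3: C(6,3)·0.12^3·0.88^3 = 0.023552
  k=4: C(6,4)·0.12^4·0.88^2 = 0.002409
  k=5: C(6,5)·0.12^5·0.88^1 = 0.000131
  k=6: C(6,6)·0.12^6·0.88^0 = 0.000003
Total = 0.155629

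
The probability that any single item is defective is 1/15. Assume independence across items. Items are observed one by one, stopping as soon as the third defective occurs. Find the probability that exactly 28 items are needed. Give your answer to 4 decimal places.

Y = trial on which the third success occurs; negative binomial, r=3, p=0.066667.
P(Y=28) = C(27,2) · p^3 · (1−p)^25
= 351 · 0.0002963 · 0.1782 = 0.018533

0.0185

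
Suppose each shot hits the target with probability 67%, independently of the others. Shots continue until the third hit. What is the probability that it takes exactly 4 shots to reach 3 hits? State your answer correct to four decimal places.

0.2978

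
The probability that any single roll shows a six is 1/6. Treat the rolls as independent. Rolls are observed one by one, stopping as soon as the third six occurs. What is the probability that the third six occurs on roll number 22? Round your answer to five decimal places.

0.03043

Y = trial on which the third success occurs; negative binomial, r=3, p=0.166667.
P(Y=22) = C(21,2) · p^3 · (1−p)^19
= 210 · 0.0046296 · 0.031301 = 0.0304314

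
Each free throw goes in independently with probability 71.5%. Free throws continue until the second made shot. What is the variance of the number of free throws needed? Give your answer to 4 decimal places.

1.1150

Y = total free throws until the second success; negative binomial with r=2, p=0.715.
Var(Y) = r(1−p)/p² = 2·0.285 / 0.715² = 1.114969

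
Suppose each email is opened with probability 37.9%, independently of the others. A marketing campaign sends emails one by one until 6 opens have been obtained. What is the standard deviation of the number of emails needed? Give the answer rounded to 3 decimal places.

5.093

Y = total emails until the sixth success; negative binomial with r=6, p=0.379.
SD(Y) = √[r(1−p)/p²] = √(25.93967) = 5.09310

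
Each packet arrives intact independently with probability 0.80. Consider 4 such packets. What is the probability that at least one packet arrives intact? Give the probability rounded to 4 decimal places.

P(at least one) = 1 − P(none) = 1 − (1 − 0.80)^4
= 1 − 0.001600 = 0.998400

0.9984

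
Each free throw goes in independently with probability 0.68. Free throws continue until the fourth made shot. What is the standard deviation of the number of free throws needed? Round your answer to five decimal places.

Y = total free throws until the fourth success; negative binomial with r=4, p=0.68.
SD(Y) = √[r(1−p)/p²] = √(2.7681661) = 1.6637807

1.66378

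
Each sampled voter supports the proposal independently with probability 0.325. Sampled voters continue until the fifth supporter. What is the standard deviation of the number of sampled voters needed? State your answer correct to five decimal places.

Y = total sampled voters until the fifth success; negative binomial with r=5, p=0.325.
SD(Y) = √[r(1−p)/p²] = √(31.9526627) = 5.6526686

5.65267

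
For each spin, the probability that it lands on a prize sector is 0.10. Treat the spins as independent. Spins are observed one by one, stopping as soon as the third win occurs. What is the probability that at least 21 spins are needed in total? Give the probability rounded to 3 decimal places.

Needing more than 20 spins ⇔ fewer than 3 successes in the first 20. With X ~ Binomial(20, 0.10), P(Y > 20) = P(X ≤ 2).
  k=0: C(20,0)·0.10^0·0.90^20 = 0.12158
  k=1: C(20,1)·0.10^1·0.90^19 = 0.27017
  k=2: C(20,2)·0.10^2·0.90^18 = 0.28518
P(X ≤ 2) = 0.67693

0.677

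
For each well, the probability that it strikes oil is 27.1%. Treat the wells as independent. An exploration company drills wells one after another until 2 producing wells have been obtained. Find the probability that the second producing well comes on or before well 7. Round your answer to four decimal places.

Finishing within 7 wells ⇔ at least 2 successes in the first 7. With X ~ Binomial(7, 0.271), P(Y ≤ 7) = 1 − P(X ≤ 1).
  k=0: C(7,0)·0.271^0·0.729^7 = 0.109419
  k=1: C(7,1)·0.271^1·0.729^6 = 0.284730
1 − 0.394149 = 0.605851

0.6059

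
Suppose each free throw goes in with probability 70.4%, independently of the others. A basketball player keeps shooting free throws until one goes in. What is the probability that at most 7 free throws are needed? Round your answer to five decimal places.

Y = number of free throws to the first success; geometric, p = 0.704.
P(Y ≤ 7) = 1 − (1−p)^7 = 1 − 0.0001991 = 0.9998009

0.99980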